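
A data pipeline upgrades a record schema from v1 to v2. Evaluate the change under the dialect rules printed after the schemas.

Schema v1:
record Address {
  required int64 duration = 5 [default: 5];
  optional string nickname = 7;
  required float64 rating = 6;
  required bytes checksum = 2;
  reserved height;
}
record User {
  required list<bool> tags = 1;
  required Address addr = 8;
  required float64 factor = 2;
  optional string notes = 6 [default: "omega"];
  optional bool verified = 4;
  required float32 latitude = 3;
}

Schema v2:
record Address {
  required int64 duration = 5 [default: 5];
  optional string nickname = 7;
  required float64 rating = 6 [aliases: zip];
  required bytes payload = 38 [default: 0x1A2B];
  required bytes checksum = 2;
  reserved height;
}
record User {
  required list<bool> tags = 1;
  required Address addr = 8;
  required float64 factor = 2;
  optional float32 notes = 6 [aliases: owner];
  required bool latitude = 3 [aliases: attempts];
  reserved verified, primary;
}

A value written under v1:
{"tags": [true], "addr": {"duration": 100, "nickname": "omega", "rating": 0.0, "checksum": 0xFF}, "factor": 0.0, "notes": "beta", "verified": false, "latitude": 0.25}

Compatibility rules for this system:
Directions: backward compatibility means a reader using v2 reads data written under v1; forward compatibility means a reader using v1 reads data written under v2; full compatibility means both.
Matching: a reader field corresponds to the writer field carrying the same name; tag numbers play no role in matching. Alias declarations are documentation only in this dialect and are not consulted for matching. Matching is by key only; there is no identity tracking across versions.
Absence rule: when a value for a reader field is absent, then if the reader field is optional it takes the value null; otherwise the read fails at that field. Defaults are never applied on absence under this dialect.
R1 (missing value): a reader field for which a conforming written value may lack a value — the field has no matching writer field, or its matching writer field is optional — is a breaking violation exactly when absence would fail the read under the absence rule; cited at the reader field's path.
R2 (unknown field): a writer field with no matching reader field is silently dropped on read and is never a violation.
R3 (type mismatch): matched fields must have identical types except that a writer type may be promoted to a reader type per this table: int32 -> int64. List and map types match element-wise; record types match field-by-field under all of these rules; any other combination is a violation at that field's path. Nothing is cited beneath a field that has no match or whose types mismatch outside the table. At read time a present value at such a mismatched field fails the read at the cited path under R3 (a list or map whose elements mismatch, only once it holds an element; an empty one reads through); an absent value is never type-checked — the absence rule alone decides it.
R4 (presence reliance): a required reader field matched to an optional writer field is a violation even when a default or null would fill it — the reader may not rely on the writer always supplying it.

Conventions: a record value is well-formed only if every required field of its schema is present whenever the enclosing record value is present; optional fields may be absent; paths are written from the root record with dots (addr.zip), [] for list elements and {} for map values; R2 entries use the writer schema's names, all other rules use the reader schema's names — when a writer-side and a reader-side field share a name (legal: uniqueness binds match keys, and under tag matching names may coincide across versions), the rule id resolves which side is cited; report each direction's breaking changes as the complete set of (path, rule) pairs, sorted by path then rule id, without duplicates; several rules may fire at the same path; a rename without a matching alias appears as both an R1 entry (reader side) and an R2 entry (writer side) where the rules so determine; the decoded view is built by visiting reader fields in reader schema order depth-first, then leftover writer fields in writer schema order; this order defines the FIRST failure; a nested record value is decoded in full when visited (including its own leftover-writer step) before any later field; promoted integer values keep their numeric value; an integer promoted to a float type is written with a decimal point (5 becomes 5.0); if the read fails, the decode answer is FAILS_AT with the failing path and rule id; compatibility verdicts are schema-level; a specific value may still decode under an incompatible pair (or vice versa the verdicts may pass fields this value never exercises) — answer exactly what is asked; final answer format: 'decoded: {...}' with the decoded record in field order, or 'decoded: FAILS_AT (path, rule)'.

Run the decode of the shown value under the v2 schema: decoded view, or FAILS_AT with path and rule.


in User below, arrows point writer -> reader
decoding the User value with the v2 reader:
  tags := [true]
  addr.duration := 100
  addr.nickname := "omega"
  addr.rating := 0.0
  read fails at addr.payload under R1 (no fill)
  => FAILS_AT (addr.payload, R1)
remaining User differences; none change what is asked:
  removed field verified from record User (its key "verified" joins the reserved list) -> no rule fires on it and the decoded User view is identical with or without it
  field latitude in record User: type float32 changed to bool -> a verdict-level change on User — the shown value reads the same
  field notes in record User: type string changed to float32 (its default is dropped) -> a verdict-level change on User — the shown value reads the same

decoded: FAILS_AT (addr.payload, R1)


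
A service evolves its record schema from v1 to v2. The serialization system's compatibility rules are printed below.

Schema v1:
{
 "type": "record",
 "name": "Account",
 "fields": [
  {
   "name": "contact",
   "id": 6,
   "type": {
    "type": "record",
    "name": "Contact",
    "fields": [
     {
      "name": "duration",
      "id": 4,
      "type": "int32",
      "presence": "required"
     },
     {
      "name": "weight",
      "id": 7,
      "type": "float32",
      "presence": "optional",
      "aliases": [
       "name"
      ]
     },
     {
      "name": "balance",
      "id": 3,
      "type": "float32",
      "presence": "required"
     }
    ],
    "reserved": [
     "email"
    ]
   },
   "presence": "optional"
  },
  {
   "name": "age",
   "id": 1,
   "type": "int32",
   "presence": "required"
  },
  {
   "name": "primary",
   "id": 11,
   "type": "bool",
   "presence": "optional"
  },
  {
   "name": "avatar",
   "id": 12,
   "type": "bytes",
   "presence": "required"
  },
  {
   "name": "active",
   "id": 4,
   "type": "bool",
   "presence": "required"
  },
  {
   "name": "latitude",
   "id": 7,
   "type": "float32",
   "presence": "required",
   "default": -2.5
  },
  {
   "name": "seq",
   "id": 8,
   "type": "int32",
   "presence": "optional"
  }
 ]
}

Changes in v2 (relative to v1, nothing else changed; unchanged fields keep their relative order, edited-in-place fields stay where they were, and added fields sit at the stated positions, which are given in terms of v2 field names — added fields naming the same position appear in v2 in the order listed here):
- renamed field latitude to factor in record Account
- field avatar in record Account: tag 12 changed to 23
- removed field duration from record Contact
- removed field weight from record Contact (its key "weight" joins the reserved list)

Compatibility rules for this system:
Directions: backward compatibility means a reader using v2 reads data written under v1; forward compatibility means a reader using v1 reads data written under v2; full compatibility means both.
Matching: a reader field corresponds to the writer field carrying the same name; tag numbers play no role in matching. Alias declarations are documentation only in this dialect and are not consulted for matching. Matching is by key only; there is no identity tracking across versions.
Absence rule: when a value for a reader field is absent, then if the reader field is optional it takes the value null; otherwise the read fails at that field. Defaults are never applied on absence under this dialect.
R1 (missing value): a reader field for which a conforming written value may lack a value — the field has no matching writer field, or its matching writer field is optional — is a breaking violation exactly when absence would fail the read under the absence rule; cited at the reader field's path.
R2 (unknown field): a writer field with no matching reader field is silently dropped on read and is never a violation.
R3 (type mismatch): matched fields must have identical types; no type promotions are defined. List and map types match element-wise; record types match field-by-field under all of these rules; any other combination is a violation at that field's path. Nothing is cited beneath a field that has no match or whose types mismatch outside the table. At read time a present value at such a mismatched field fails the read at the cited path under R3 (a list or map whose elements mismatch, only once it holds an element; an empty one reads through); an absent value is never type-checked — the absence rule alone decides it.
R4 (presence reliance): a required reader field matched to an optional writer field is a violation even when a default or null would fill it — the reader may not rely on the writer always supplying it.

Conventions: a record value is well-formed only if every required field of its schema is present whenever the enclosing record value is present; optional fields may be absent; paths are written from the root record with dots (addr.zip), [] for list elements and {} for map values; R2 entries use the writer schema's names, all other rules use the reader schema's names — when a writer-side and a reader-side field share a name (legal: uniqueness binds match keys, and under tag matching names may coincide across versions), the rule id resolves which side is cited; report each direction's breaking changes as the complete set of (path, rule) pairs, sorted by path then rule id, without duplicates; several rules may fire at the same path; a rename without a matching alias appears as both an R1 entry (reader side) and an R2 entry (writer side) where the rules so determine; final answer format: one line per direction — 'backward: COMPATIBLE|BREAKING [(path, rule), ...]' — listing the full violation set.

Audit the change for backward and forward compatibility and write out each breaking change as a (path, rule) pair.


backward: BREAKING [(factor, R1)]; forward: BREAKING [(contact.duration, R1), (latitude, R1)]

in Account below, arrows point writer -> reader
backward on Account — v2 reading data written by v1:
  contact <- contact (Contact -> Contact, writer optional)
  age <- age (int32 -> int32, writer required)
  primary <- primary (bool -> bool, writer optional)
  avatar <- avatar (bytes -> bytes, writer required)
  active <- active (bool -> bool, writer required)
  factor has no writer counterpart
  seq <- seq (int32 -> int32, writer optional)
  writer field latitude has no reader counterpart
  contact.balance <- contact.balance (float32 -> float32, writer required)
  writer field contact.duration has no reader counterpart
  writer field contact.weight has no reader counterpart
  violation R1 at factor
  => 1 violation(s): backward is BREAKING for Account
forward on Account — v1 reading data written by v2:
  contact <- contact (Contact -> Contact, writer optional)
  age <- age (int32 -> int32, writer required)
  primary <- primary (bool -> bool, writer optional)
  avatar <- avatar (bytes -> bytes, writer required)
  active <- active (bool -> bool, writer required)
  latitude has no writer counterpart
  seq <- seq (int32 -> int32, writer optional)
  writer field factor has no reader counterpart
  contact.duration has no writer counterpart
  contact.weight has no writer counterpart
  contact.balance <- contact.balance (float32 -> float32, writer required)
  violation R1 at contact.duration
  violation R1 at latitude
  => 2 violation(s): forward is BREAKING for Account


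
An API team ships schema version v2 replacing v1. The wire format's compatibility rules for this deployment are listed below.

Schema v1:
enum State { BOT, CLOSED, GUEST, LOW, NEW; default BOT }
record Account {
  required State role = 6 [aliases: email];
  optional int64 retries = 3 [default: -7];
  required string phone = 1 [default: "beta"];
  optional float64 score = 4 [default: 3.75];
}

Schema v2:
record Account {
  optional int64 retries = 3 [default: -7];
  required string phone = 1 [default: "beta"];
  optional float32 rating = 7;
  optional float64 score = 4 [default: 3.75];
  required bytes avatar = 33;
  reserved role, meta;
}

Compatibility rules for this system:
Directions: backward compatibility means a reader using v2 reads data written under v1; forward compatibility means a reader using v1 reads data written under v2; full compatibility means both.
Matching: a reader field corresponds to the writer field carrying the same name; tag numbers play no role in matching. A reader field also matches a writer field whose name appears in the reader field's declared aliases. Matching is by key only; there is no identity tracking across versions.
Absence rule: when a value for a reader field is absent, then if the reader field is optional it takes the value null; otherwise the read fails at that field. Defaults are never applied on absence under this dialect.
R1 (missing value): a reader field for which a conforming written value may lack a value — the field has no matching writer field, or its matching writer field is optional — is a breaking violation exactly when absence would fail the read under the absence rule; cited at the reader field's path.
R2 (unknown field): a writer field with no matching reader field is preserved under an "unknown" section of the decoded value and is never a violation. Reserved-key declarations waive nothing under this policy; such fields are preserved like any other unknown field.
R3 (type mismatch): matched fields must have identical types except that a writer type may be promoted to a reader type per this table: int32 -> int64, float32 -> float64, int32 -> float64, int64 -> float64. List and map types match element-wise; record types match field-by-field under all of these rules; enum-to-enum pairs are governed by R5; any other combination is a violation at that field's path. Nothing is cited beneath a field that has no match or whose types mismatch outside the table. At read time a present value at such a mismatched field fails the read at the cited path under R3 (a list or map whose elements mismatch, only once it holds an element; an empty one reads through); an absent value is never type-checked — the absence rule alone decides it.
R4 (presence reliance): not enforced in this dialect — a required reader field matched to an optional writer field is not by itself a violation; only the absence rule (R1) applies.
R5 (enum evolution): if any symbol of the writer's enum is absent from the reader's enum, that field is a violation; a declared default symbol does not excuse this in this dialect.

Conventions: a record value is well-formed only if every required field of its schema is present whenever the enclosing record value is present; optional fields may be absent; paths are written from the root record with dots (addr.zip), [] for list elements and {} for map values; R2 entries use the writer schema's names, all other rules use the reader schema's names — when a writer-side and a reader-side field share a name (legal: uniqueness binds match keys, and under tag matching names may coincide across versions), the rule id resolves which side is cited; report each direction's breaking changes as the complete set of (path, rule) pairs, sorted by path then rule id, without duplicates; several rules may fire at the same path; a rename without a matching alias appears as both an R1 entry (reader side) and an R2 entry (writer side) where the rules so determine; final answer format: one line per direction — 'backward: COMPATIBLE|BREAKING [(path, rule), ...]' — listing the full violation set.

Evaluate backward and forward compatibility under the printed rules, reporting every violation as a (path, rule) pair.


in Account below, arrows point writer -> reader
backward pass over Account, reader schema v2, writer schema v1:
  int64 -> int64, writer optional: retries aligns to retries
  string -> string, writer required: phone aligns to phone
  rating: no writer match
  float64 -> float64, writer optional: score aligns to score
  avatar: no writer match
  leftover writer field: role
  violation R1 at avatar
  backward on Account therefore BREAKING (1)
forward pass over Account, reader schema v1, writer schema v2:
  role: no writer match
  int64 -> int64, writer optional: retries aligns to retries
  string -> string, writer required: phone aligns to phone
  float64 -> float64, writer optional: score aligns to score
  leftover writer field: rating
  leftover writer field: avatar
  violation R1 at role
  forward on Account therefore BREAKING (1)

backward: BREAKING [(avatar, R1)]; forward: BREAKING [(role, R1)]


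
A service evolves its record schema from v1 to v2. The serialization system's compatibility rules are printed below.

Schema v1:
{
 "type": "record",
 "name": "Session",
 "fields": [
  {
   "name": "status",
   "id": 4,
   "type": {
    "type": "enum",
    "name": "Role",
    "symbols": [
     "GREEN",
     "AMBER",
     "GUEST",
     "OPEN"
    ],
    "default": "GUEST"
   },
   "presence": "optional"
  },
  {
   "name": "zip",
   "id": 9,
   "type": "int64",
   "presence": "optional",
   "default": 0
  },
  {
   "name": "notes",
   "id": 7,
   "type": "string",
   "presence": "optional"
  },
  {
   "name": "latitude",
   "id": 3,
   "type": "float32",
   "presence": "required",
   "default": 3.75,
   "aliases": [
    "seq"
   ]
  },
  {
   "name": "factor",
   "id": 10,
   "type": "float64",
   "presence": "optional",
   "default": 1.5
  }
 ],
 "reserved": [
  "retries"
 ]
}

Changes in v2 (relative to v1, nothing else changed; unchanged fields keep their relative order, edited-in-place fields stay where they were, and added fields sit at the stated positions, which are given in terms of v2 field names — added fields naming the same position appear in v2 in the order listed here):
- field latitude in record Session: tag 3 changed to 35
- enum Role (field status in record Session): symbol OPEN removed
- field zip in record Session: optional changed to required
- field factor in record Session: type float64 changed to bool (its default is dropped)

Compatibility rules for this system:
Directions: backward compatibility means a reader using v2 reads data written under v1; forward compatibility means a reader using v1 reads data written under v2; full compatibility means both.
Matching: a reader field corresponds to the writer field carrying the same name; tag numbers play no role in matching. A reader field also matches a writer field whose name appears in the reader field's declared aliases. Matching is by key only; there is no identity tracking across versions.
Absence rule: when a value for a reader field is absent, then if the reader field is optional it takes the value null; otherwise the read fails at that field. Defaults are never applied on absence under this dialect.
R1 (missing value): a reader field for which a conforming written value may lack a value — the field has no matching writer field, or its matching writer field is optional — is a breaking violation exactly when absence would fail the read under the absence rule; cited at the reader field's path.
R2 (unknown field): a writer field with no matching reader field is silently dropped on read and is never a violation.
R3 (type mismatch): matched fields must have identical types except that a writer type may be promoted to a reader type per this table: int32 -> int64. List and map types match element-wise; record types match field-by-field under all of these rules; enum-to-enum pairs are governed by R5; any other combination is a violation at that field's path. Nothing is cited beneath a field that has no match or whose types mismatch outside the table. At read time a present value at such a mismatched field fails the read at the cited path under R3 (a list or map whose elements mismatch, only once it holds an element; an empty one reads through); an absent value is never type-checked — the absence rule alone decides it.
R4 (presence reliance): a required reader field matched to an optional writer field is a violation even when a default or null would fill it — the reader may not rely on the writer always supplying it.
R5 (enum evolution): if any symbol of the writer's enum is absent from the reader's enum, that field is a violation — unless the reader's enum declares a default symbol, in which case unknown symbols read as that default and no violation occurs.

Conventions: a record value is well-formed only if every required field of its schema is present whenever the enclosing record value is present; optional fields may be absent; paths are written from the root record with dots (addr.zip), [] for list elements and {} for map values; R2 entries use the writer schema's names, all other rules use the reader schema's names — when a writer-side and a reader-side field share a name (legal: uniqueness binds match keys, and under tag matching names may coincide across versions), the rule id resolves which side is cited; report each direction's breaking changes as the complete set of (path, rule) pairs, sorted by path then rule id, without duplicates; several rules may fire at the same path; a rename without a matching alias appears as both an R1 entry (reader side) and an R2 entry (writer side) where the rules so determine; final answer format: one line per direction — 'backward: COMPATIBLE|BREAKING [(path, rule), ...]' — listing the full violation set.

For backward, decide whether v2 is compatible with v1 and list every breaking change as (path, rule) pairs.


backward: BREAKING [(factor, R3), (zip, R1), (zip, R4)]

in Session below, arrows point writer -> reader
backward analysis of Session with v2 as reader and v1 as writer:
  status <- status (Role -> Role, writer optional)
  zip <- zip (int64 -> int64, writer optional)
  notes <- notes (string -> string, writer optional)
  latitude <- latitude (float32 -> float32, writer required)
  factor <- factor (float64 -> bool, writer optional)
  breaking: (factor, R3)
  breaking: (zip, R1)
  breaking: (zip, R4)
  backward on Session therefore BREAKING (3)
the rest of the Session diff is inert for this question:
  field latitude in record Session: tag 3 changed to 35 -> no rule fires on it in Session's dialect; the asked verdict holds
  enum Role (field status in record Session): symbol OPEN removed -> no rule fires on it in Session's dialect; the asked verdict holds


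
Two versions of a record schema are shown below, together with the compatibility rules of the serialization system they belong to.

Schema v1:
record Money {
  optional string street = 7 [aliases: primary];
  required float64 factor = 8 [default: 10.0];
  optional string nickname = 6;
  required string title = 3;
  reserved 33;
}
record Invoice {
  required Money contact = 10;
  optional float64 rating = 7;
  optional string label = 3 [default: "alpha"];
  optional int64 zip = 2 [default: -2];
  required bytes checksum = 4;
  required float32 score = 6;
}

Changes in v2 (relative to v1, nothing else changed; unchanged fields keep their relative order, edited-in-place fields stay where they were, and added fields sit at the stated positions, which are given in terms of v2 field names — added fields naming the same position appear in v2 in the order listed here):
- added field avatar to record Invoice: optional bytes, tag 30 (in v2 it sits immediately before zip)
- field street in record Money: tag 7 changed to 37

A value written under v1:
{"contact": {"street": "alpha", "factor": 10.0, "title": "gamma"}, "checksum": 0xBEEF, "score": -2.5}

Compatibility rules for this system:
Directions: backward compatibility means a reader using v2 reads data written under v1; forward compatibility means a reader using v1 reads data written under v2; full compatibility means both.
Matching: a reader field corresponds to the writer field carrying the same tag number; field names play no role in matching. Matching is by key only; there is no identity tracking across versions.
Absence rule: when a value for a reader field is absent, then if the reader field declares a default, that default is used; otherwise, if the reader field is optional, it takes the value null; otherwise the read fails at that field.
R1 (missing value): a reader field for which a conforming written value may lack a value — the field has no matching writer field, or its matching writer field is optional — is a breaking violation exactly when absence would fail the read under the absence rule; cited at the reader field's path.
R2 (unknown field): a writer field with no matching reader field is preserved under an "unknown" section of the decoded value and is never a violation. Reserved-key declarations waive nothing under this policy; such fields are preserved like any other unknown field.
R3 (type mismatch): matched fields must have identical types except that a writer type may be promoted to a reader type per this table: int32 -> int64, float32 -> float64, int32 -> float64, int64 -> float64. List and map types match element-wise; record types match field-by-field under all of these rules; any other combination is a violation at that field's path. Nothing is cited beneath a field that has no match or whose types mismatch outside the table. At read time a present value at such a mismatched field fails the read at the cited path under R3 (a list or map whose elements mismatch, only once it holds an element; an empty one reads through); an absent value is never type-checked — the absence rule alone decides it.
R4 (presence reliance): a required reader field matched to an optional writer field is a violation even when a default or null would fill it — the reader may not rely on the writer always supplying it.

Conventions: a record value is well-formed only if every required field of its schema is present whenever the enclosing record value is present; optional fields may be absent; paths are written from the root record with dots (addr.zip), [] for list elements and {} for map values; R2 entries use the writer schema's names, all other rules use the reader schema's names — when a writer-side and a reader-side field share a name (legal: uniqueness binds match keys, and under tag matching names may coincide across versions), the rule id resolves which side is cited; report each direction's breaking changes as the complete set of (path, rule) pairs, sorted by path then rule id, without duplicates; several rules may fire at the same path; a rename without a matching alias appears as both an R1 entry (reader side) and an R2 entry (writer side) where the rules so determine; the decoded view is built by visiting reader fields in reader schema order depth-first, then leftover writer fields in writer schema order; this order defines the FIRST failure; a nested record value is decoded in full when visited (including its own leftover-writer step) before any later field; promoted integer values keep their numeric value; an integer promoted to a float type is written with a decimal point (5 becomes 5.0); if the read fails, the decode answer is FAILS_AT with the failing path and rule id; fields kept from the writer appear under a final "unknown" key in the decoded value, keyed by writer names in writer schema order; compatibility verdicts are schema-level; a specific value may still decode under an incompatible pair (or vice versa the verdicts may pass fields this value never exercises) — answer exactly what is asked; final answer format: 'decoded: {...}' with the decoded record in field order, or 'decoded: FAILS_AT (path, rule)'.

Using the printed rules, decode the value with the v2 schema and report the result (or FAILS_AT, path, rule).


decoded: {"contact": {"street": null, "factor": 10.0, "nickname": null, "title": "gamma", "unknown": {"street": "alpha"}}, "rating": null, "label": "alpha", "avatar": null, "zip": -2, "checksum": 0xBEEF, "score": -2.5}

in Invoice below, arrows point writer -> reader
migrating the Invoice value to v2:
  contact.street := null (missing; optional => null)
  contact.factor := 10.0
  contact.nickname := null (missing; optional => null)
  contact.title := "gamma"
  writer contact.street: kept under "unknown"
  rating := null (missing; optional => null)
  label := "alpha" (missing; default applied)
  avatar := null (missing; optional => null)
  zip := -2 (missing; default applied)
  checksum := 0xBEEF
  score := -2.5
  => decoded: {"contact": {"street": null, "factor": 10.0, "nickname": null, "title": "gamma", "unknown": {"street": "alpha"}}, "rating": null, "label": "alpha", "avatar": null, "zip": -2, "checksum": 0xBEEF, "score": -2.5}


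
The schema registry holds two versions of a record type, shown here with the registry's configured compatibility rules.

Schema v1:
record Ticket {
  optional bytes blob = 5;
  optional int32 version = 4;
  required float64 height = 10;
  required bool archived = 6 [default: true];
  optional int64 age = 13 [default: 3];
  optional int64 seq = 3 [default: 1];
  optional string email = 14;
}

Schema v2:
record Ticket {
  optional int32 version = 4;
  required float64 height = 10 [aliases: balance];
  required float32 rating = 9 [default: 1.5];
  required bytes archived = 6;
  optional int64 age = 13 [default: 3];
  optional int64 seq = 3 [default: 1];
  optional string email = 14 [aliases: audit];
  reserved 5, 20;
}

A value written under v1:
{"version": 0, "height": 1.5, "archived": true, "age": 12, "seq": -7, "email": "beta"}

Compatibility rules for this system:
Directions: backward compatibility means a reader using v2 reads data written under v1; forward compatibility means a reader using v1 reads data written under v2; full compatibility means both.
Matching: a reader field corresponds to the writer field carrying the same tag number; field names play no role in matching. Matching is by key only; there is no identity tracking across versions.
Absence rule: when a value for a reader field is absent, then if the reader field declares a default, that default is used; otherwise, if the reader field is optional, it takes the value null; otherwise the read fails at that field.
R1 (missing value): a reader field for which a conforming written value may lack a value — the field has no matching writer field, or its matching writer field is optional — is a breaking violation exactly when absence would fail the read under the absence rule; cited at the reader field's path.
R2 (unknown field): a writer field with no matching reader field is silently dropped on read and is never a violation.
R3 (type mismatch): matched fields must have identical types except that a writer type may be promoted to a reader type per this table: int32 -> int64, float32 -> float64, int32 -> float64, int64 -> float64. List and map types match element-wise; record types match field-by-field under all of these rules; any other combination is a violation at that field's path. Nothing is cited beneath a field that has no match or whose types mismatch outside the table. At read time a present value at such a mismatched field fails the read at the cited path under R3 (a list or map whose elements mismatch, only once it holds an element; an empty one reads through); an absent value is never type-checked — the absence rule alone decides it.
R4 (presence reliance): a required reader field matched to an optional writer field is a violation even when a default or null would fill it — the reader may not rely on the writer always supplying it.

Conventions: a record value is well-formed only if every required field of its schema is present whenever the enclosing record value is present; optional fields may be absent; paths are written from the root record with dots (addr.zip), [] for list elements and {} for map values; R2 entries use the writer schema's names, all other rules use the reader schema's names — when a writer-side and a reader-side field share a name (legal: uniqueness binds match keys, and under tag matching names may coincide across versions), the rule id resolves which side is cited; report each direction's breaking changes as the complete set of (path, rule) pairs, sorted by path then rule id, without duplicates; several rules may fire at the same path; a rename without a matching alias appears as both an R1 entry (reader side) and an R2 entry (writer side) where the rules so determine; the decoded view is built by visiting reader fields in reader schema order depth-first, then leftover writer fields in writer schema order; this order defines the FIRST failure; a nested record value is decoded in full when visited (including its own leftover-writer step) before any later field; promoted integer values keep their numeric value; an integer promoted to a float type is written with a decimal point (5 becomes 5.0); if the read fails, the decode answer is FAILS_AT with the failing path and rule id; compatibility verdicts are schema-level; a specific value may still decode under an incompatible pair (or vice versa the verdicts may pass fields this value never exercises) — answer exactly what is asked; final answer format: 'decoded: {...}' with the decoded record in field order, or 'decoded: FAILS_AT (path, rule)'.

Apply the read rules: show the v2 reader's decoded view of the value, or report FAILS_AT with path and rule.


each type pair in Ticket: writer, then reader
decode walk for Ticket under reader schema v2:
  version := 0
  height := 1.5
  rating := 1.5 (no value, default fills)
  read fails at archived under R3
  => FAILS_AT (archived, R3)
the other Ticket changes do not affect what is asked:
  removed field blob from record Ticket (its key 5 joins the reserved list) -> no rule fires on it and the decoded Ticket view is identical with or without it
  added field rating to record Ticket: required float32, tag 9, default 1.5 (in v2 it sits immediately before archived) -> no rule fires on it and the decoded Ticket view is identical with or without it

decoded: FAILS_AT (archived, R3)


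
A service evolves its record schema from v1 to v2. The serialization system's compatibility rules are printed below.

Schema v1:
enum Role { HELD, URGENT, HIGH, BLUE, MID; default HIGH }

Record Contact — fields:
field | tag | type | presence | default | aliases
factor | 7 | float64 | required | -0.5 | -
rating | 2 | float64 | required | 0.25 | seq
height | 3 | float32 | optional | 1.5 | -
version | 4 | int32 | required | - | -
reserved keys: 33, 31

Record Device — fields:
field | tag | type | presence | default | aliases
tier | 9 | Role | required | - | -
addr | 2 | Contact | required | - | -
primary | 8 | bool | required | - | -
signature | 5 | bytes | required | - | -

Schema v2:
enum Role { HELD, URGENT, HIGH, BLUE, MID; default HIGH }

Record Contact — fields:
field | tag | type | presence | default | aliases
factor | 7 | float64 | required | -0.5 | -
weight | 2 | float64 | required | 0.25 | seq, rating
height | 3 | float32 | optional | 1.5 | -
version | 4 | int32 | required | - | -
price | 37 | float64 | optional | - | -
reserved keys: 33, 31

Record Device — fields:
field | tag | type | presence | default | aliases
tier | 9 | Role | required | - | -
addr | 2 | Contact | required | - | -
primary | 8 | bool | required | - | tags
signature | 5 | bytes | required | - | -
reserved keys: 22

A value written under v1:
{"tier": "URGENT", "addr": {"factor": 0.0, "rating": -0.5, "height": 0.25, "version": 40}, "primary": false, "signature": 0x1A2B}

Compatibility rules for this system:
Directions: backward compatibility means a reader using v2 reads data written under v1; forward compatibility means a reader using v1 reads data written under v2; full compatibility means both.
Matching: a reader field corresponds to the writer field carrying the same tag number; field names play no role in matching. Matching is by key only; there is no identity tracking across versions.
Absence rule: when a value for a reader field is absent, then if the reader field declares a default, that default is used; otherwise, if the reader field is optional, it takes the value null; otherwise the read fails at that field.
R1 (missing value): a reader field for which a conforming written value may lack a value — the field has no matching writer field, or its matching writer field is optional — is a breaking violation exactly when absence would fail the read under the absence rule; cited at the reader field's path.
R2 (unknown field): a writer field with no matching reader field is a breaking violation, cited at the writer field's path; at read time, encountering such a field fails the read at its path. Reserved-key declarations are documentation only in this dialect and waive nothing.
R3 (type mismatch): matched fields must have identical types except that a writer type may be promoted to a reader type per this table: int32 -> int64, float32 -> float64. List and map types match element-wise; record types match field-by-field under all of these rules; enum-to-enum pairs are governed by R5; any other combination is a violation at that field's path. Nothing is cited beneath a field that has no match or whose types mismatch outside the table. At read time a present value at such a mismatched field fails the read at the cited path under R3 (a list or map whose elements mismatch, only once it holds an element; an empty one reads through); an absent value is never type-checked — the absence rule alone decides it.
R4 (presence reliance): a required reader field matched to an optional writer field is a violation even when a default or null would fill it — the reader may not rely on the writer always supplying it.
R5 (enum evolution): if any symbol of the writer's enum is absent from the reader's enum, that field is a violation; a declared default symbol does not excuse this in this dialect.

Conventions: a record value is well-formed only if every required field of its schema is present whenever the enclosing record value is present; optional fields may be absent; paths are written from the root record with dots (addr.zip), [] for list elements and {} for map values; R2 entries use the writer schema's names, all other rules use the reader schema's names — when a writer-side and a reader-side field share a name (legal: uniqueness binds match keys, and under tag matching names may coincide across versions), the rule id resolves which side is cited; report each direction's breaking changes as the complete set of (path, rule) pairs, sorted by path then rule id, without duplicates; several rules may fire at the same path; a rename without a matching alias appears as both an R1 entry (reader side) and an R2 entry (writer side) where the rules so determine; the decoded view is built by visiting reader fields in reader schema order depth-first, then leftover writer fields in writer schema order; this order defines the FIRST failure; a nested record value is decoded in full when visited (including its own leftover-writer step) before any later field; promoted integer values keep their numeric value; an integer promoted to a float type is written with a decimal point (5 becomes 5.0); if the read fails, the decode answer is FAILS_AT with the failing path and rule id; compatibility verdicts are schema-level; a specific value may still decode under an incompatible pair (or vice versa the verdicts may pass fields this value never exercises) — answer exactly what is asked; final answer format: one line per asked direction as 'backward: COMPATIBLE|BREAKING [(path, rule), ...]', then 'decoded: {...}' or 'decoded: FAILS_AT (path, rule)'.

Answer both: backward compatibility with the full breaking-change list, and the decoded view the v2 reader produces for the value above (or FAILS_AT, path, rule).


arrows below run writer -> reader for Device
backward pass over Device, reader schema v2, writer schema v1:
  tier <- tier (Role -> Role, writer required)
  addr <- addr (Contact -> Contact, writer required)
  primary <- primary (bool -> bool, writer required)
  signature <- signature (bytes -> bytes, writer required)
  addr.factor <- addr.factor (float64 -> float64, writer required)
  addr.weight <- addr.rating (float64 -> float64, writer required)
  addr.height <- addr.height (float32 -> float32, writer optional)
  addr.version <- addr.version (int32 -> int32, writer required)
  addr.price has no writer counterpart
  => backward verdict for Device: COMPATIBLE, no violations
migrating the Device value to v2:
  tier := "URGENT"
  addr.factor := 0.0
  addr.weight := -0.5 (from writer rating)
  addr.height := 0.25
  addr.version := 40
  addr.price := null (not supplied -> null)
  primary := false
  signature := 0x1A2B
  => decoded: {"tier": "URGENT", "addr": {"factor": 0.0, "weight": -0.5, "height": 0.25, "version": 40, "price": null}, "primary": false, "signature": 0x1A2B}

backward: COMPATIBLE []; decoded: {"tier": "URGENT", "addr": {"factor": 0.0, "weight": -0.5, "height": 0.25, "version": 40, "price": null}, "primary": false, "signature": 0x1A2B}
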